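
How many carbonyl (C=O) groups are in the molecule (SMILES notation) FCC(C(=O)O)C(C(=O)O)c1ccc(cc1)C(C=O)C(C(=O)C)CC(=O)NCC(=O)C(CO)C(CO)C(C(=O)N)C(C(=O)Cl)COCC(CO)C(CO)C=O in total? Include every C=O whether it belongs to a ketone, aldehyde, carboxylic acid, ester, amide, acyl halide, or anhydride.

9

CH(COOH): carboxylic acid, 1 C=O (running total 1).
CH(COOH): carboxylic acid, 1 C=O (running total 2).
CH(CHO): aldehyde, 1 C=O (running total 3).
CH(COCH3): ketone, 1 C=O (running total 4).
CH2CONHCH2: amide, 1 C=O (running total 5).
CO: ketone, 1 C=O (running total 6).
CH(CONH2): amide, 1 C=O (running total 7).
CH(COCl): acyl halide, 1 C=O (running total 8).
CHO: aldehyde, 1 C=O (running total 9).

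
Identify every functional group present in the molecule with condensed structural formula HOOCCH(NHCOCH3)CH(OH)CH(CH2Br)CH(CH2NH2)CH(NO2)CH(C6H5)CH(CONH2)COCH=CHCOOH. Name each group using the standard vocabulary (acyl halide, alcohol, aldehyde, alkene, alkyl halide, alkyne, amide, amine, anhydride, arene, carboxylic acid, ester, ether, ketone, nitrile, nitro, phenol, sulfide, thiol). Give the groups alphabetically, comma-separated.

Reading the structure from left to right:
  HOOC: –COOH: carbonyl C bonded to –OH and C → carboxylic acid (the –OH is not a separate alcohol).
  CH(NHCOCH3): pendant –NHC(=O)CH3: N bonded to a carbonyl → amide (not amine).
  CH(OH): –OH on an sp³ carbon → alcohol (secondary).
  CH(CH2Br): pendant –CH2X: halogen on sp³ carbon → alkyl halide.
  CH(CH2NH2): pendant –CH2NH2: N on sp³ C, no adjacent C=O → amine.
  CH(NO2): –NO2 on an sp³ carbon → nitro (the N=O is not a carbonyl).
  CH(C6H5): pendant –C6H5: benzene ring → arene.
  CH(CONH2): pendant –CONH2: carbonyl C bonded to C and N → amide.
  CO: –C(=O)– with carbon on both sides → ketone.
  CH=CH: C=C double bond → alkene.
  COOH: –COOH: carbonyl C bonded to –OH and C → carboxylic acid (the –OH is not a separate alcohol).

alcohol, alkene, alkyl halide, amide, amine, arene, carboxylic acid, ketone, nitro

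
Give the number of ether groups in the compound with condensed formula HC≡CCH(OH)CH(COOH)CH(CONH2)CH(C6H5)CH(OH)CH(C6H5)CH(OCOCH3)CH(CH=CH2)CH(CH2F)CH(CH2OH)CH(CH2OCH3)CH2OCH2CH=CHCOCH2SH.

C≡C triple bond → alkyne.
–OH on an sp³ carbon → alcohol (secondary).
pendant –COOH: carbonyl C bonded to C and –OH → carboxylic acid.
pendant –CONH2: carbonyl C bonded to C and N → amide.
pendant –C6H5: benzene ring → arene.
–OH on an sp³ carbon → alcohol (secondary).
pendant –C6H5: benzene ring → arene.
pendant –OC(=O)CH3: an acyloxy group → ester.
pendant –CH=CH2: C=C double bond → alkene.
pendant –CH2X: halogen on sp³ carbon → alkyl halide.
pendant –CH2OH on an sp³ backbone C → alcohol.
pendant –CH2OCH3: C–O–C linkage → ether.
C–O–C with sp³ carbons on both sides and no adjacent C=O → ether.
C=C double bond → alkene.
–C(=O)– with carbon on both sides → ketone.
–SH on an sp³ carbon → thiol.
Ether appears at: CH(CH2OCH3), CH2OCH2 → 2.

2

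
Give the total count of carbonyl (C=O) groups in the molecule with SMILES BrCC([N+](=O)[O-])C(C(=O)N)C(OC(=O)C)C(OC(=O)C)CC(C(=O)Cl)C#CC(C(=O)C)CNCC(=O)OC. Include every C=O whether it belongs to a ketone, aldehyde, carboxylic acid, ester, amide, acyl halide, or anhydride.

CH(CONH2): amide, 1 C=O (running total 1).
CH(OCOCH3): ester, 1 C=O (running total 2).
CH(OCOCH3): ester, 1 C=O (running total 3).
CH(COCl): acyl halide, 1 C=O (running total 4).
CH(COCH3): ketone, 1 C=O (running total 5).
COOCH3: ester, 1 C=O (running total 6).

6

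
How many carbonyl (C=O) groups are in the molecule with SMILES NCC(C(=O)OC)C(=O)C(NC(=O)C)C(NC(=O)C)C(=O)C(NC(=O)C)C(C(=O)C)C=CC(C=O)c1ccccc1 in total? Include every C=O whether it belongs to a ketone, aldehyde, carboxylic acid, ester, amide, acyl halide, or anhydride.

CH(COOCH3): ester, 1 C=O (running total 1).
CO: ketone, 1 C=O (running total 2).
CH(NHCOCH3): amide, 1 C=O (running total 3).
CH(NHCOCH3): amide, 1 C=O (running total 4).
CO: ketone, 1 C=O (running total 5).
CH(NHCOCH3): amide, 1 C=O (running total 6).
CH(COCH3): ketone, 1 C=O (running total 7).
CH(CHO): aldehyde, 1 C=O (running total 8).

8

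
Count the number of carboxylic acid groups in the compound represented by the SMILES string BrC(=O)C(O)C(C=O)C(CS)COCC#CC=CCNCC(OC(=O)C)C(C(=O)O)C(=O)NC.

–C(=O)Br: carbonyl C bonded to C and to a halogen → acyl halide (not alkyl halide).
–OH on an sp³ carbon → alcohol (secondary).
pendant –CHO: carbonyl C bonded to C and H → aldehyde.
pendant –CH2SH → thiol.
C–O–C with sp³ carbons on both sides and no adjacent C=O → ether.
C≡C triple bond → alkyne.
C=C double bond → alkene.
C–N–C with sp³ carbons and no adjacent C=O → amine (secondary).
pendant –OC(=O)CH3: an acyloxy group → ester.
pendant –COOH: carbonyl C bonded to C and –OH → carboxylic acid.
–C(=O)NHCH3: carbonyl C bonded to C and to N → amide (the N is not an amine).
Carboxylic acid appears at: CH(COOH) → 1.

1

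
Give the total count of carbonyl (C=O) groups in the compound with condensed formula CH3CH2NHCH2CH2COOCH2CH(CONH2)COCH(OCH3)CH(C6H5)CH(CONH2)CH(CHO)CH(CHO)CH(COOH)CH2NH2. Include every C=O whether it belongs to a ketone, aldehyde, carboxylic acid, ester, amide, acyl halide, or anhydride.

7

CH2COOCH2: ester, 1 C=O (running total 1).
CH(CONH2): amide, 1 C=O (running total 2).
CO: ketone, 1 C=O (running total 3).
CH(CONH2): amide, 1 C=O (running total 4).
CH(CHO): aldehyde, 1 C=O (running total 5).
CH(CHO): aldehyde, 1 C=O (running total 6).
CH(COOH): carboxylic acid, 1 C=O (running total 7).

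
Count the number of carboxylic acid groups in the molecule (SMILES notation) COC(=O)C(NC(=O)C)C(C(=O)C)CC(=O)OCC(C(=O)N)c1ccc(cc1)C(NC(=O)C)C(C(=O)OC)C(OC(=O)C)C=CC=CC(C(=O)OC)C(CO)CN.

0

Working along the chain:
  CH3OOC: CH3O–C(=O)–: carbonyl C bonded to C and to –OCH3 → ester (not ketone + ether).
  CH(NHCOCH3): pendant –NHC(=O)CH3: N bonded to a carbonyl → amide (not amine).
  CH(COCH3): pendant –COCH3: carbonyl C bonded to two carbons → ketone.
  CH2COOCH2: –C(=O)–O–C with C on the carbonyl side → ester.
  CH(CONH2): pendant –CONH2: carbonyl C bonded to C and N → amide.
  C6H4: para-disubstituted benzene ring → arene.
  CH(NHCOCH3): pendant –NHC(=O)CH3: N bonded to a carbonyl → amide (not amine).
  CH(COOCH3): pendant –COOCH3: carbonyl C bonded to C and –OCH3 → ester.
  CH(OCOCH3): pendant –OC(=O)CH3: an acyloxy group → ester.
  CH=CH: C=C double bond → alkene.
  CH=CH: C=C double bond → alkene.
  CH(COOCH3): pendant –COOCH3: carbonyl C bonded to C and –OCH3 → ester.
  CH(CH2OH): pendant –CH2OH on an sp³ backbone C → alcohol.
  CH2NH2: –NH2 on an sp³ carbon with no adjacent C=O → amine.
No segment is a carboxylic acid: CH3OOC is ester, not carboxylic acid; CH(NHCOCH3) is amide, not carboxylic acid; CH2COOCH2 is ester, not carboxylic acid. → 0.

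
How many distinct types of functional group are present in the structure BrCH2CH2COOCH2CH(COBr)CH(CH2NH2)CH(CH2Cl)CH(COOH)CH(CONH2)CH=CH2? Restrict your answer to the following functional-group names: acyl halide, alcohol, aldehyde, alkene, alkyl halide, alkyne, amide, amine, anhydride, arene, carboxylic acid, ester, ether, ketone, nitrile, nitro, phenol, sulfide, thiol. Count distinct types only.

7

Reading the structure from left to right:
  BrCH2: halogen on an sp³ carbon → alkyl halide.
  CH2COOCH2: –C(=O)–O–C with C on the carbonyl side → ester.
  CH(COBr): pendant –C(=O)X: carbonyl C bonded to C and halogen → acyl halide.
  CH(CH2NH2): pendant –CH2NH2: N on sp³ C, no adjacent C=O → amine.
  CH(CH2Cl): pendant –CH2X: halogen on sp³ carbon → alkyl halide.
  CH(COOH): pendant –COOH: carbonyl C bonded to C and –OH → carboxylic acid.
  CH(CONH2): pendant –CONH2: carbonyl C bonded to C and N → amide.
  CH=CH2: C=C double bond → alkene.
Distinct types present: acyl halide, alkene, alkyl halide, amide, amine, carboxylic acid, ester.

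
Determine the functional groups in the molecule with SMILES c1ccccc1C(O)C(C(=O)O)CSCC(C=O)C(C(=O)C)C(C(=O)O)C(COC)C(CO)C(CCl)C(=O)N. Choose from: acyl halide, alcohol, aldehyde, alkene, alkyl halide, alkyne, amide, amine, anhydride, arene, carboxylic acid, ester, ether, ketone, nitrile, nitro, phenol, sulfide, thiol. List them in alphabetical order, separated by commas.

Reading the structure from left to right:
  C6H5: C6H5– phenyl ring → arene.
  CH(OH): –OH on an sp³ carbon → alcohol (secondary).
  CH(COOH): pendant –COOH: carbonyl C bonded to C and –OH → carboxylic acid.
  CH2SCH2: C–S–C linkage → sulfide (thioether).
  CH(CHO): pendant –CHO: carbonyl C bonded to C and H → aldehyde.
  CH(COCH3): pendant –COCH3: carbonyl C bonded to two carbons → ketone.
  CH(COOH): pendant –COOH: carbonyl C bonded to C and –OH → carboxylic acid.
  CH(CH2OCH3): pendant –CH2OCH3: C–O–C linkage → ether.
  CH(CH2OH): pendant –CH2OH on an sp³ backbone C → alcohol.
  CH(CH2Cl): pendant –CH2X: halogen on sp³ carbon → alkyl halide.
  CONH2: –C(=O)NH2: carbonyl C bonded to C and to N → amide (the N is not a separate amine).

alcohol, aldehyde, alkyl halide, amide, arene, carboxylic acid, ether, ketone, sulfide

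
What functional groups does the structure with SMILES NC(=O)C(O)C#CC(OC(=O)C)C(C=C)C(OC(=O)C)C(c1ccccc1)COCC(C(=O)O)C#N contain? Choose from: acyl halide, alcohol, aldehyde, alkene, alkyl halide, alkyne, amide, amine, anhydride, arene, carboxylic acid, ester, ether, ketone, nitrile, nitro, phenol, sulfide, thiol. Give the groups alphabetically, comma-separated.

alcohol, alkene, alkyne, amide, arene, carboxylic acid, ester, ether, nitrile

Working along the chain:
  H2NCO: –C(=O)NH2: carbonyl C bonded to C and to N → amide (the N is not a separate amine).
  CH(OH): –OH on an sp³ carbon → alcohol (secondary).
  C≡C: C≡C triple bond → alkyne.
  CH(OCOCH3): pendant –OC(=O)CH3: an acyloxy group → ester.
  CH(CH=CH2): pendant –CH=CH2: C=C double bond → alkene.
  CH(OCOCH3): pendant –OC(=O)CH3: an acyloxy group → ester.
  CH(C6H5): pendant –C6H5: benzene ring → arene.
  CH2OCH2: C–O–C with sp³ carbons on both sides and no adjacent C=O → ether.
  CH(COOH): pendant –COOH: carbonyl C bonded to C and –OH → carboxylic acid.
  CN: –C≡N: carbon triple-bonded to nitrogen → nitrile.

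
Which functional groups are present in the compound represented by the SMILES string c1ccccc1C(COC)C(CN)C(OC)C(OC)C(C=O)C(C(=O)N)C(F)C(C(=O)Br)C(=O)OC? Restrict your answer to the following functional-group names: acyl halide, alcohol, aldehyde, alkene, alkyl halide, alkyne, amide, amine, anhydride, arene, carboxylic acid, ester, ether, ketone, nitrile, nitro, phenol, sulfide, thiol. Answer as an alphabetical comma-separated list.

acyl halide, aldehyde, alkyl halide, amide, amine, arene, ester, ether

Working along the chain:
  C6H5: C6H5– phenyl ring → arene.
  CH(CH2OCH3): pendant –CH2OCH3: C–O–C linkage → ether.
  CH(CH2NH2): pendant –CH2NH2: N on sp³ C, no adjacent C=O → amine.
  CH(OCH3): pendant –OCH3: C–O–C with sp³ C, no adjacent C=O → ether.
  CH(OCH3): pendant –OCH3: C–O–C with sp³ C, no adjacent C=O → ether.
  CH(CHO): pendant –CHO: carbonyl C bonded to C and H → aldehyde.
  CH(CONH2): pendant –CONH2: carbonyl C bonded to C and N → amide.
  CH(F): halogen on an sp³ carbon → alkyl halide.
  CH(COBr): pendant –C(=O)X: carbonyl C bonded to C and halogen → acyl halide.
  COOCH3: –C(=O)OCH3: carbonyl C bonded to C and to –OCH3 → ester (not ketone + ether).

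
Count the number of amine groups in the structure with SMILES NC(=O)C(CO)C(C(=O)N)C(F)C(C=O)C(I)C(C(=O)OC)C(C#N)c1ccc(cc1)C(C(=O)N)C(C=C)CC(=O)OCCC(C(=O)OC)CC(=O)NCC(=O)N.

0

Taking each segment in turn:
  H2NCO: –C(=O)NH2: carbonyl C bonded to C and to N → amide (the N is not a separate amine).
  CH(CH2OH): pendant –CH2OH on an sp³ backbone C → alcohol.
  CH(CONH2): pendant –CONH2: carbonyl C bonded to C and N → amide.
  CH(F): halogen on an sp³ carbon → alkyl halide.
  CH(CHO): pendant –CHO: carbonyl C bonded to C and H → aldehyde.
  CH(I): halogen on an sp³ carbon → alkyl halide.
  CH(COOCH3): pendant –COOCH3: carbonyl C bonded to C and –OCH3 → ester.
  CH(CN): pendant –C≡N: nitrile.
  C6H4: para-disubstituted benzene ring → arene.
  CH(CONH2): pendant –CONH2: carbonyl C bonded to C and N → amide.
  CH(CH=CH2): pendant –CH=CH2: C=C double bond → alkene.
  CH2COOCH2: –C(=O)–O–C with C on the carbonyl side → ester.
  CH(COOCH3): pendant –COOCH3: carbonyl C bonded to C and –OCH3 → ester.
  CH2CONHCH2: –C(=O)–N– linkage → amide (the N is not an amine).
  CONH2: –C(=O)NH2: carbonyl C bonded to C and to N → amide (the N is not a separate amine).
No segment is a amine: H2NCO is amide, not amine; CH(CONH2) is amide, not amine; CH(CN) is nitrile, not amine. → 0.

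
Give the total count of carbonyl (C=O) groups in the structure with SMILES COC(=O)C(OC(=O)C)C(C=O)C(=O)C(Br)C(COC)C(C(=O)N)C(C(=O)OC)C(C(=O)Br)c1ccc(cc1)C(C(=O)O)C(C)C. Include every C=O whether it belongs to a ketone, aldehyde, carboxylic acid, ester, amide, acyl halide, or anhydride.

CH3OOC: ester, 1 C=O (running total 1).
CH(OCOCH3): ester, 1 C=O (running total 2).
CH(CHO): aldehyde, 1 C=O (running total 3).
CO: ketone, 1 C=O (running total 4).
CH(CONH2): amide, 1 C=O (running total 5).
CH(COOCH3): ester, 1 C=O (running total 6).
CH(COBr): acyl halide, 1 C=O (running total 7).
CH(COOH): carboxylic acid, 1 C=O (running total 8).

8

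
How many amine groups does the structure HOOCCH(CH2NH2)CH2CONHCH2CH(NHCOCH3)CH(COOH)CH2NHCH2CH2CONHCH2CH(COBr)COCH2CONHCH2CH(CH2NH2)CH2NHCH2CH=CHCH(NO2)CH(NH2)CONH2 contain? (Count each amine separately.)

5

–COOH: carbonyl C bonded to –OH and C → carboxylic acid (the –OH is not a separate alcohol).
pendant –CH2NH2: N on sp³ C, no adjacent C=O → amine.
–C(=O)–N– linkage → amide (the N is not an amine).
pendant –NHC(=O)CH3: N bonded to a carbonyl → amide (not amine).
pendant –COOH: carbonyl C bonded to C and –OH → carboxylic acid.
C–N–C with sp³ carbons and no adjacent C=O → amine (secondary).
–C(=O)–N– linkage → amide (the N is not an amine).
pendant –C(=O)X: carbonyl C bonded to C and halogen → acyl halide.
–C(=O)– with carbon on both sides → ketone.
–C(=O)–N– linkage → amide (the N is not an amine).
pendant –CH2NH2: N on sp³ C, no adjacent C=O → amine.
C–N–C with sp³ carbons and no adjacent C=O → amine (secondary).
C=C double bond → alkene.
–NO2 on an sp³ carbon → nitro (the N=O is not a carbonyl).
–NH2 on an sp³ carbon with no adjacent C=O → amine.
–C(=O)NH2: carbonyl C bonded to C and to N → amide (the N is not a separate amine).
Amine appears at: CH(CH2NH2), CH2NHCH2, CH(CH2NH2), CH2NHCH2, CH(NH2) → 5.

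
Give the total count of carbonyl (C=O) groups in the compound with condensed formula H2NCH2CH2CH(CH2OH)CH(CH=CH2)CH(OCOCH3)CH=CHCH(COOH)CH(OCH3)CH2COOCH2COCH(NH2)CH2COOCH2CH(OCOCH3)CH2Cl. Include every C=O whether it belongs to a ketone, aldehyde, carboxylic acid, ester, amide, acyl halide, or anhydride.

CH(OCOCH3): ester, 1 C=O (running total 1).
CH(COOH): carboxylic acid, 1 C=O (running total 2).
CH2COOCH2: ester, 1 C=O (running total 3).
CO: ketone, 1 C=O (running total 4).
CH2COOCH2: ester, 1 C=O (running total 5).
CH(OCOCH3): ester, 1 C=O (running total 6).

6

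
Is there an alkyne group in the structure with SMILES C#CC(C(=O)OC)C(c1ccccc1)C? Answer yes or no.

Reading the structure from left to right:
  HC≡C: C≡C triple bond → alkyne.
  CH(COOCH3): pendant –COOCH3: carbonyl C bonded to C and –OCH3 → ester.
  CH(C6H5): pendant –C6H5: benzene ring → arene.
The HC≡C segment supplies the alkyne: C≡C triple bond → alkyne.

yes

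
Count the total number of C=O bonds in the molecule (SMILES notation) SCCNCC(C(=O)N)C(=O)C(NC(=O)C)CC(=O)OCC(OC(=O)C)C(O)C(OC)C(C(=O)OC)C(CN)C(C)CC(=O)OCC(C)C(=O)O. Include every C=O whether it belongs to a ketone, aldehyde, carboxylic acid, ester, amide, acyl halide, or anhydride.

CH(CONH2): amide, 1 C=O (running total 1).
CO: ketone, 1 C=O (running total 2).
CH(NHCOCH3): amide, 1 C=O (running total 3).
CH2COOCH2: ester, 1 C=O (running total 4).
CH(OCOCH3): ester, 1 C=O (running total 5).
CH(COOCH3): ester, 1 C=O (running total 6).
CH2COOCH2: ester, 1 C=O (running total 7).
COOH: carboxylic acid, 1 C=O (running total 8).

8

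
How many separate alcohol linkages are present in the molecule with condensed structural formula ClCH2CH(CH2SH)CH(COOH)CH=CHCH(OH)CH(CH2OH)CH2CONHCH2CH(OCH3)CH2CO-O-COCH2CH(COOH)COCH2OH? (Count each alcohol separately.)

3

halogen on an sp³ carbon → alkyl halide.
pendant –CH2SH → thiol.
pendant –COOH: carbonyl C bonded to C and –OH → carboxylic acid.
C=C double bond → alkene.
–OH on an sp³ carbon → alcohol (secondary).
pendant –CH2OH on an sp³ backbone C → alcohol.
–C(=O)–N– linkage → amide (the N is not an amine).
pendant –OCH3: C–O–C with sp³ C, no adjacent C=O → ether.
two acyl groups sharing one oxygen, –C(=O)–O–C(=O)– → anhydride.
pendant –COOH: carbonyl C bonded to C and –OH → carboxylic acid.
–C(=O)– with carbon on both sides → ketone.
–OH on an sp³ carbon → alcohol.
Alcohol appears at: CH(OH), CH(CH2OH), CH2OH → 3.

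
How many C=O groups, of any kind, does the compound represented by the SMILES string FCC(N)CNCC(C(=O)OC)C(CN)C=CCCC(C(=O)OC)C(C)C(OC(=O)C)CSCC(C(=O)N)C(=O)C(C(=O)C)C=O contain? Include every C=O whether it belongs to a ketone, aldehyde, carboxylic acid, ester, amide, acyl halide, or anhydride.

CH(COOCH3): ester, 1 C=O (running total 1).
CH(COOCH3): ester, 1 C=O (running total 2).
CH(OCOCH3): ester, 1 C=O (running total 3).
CH(CONH2): amide, 1 C=O (running total 4).
CO: ketone, 1 C=O (running total 5).
CH(COCH3): ketone, 1 C=O (running total 6).
CHO: aldehyde, 1 C=O (running total 7).

7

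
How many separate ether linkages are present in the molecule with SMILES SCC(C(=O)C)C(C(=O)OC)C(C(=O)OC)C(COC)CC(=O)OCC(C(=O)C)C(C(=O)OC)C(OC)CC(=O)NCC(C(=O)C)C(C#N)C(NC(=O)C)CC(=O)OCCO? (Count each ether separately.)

2

Working along the chain:
  HSCH2: –SH on an sp³ carbon → thiol.
  CH(COCH3): pendant –COCH3: carbonyl C bonded to two carbons → ketone.
  CH(COOCH3): pendant –COOCH3: carbonyl C bonded to C and –OCH3 → ester.
  CH(COOCH3): pendant –COOCH3: carbonyl C bonded to C and –OCH3 → ester.
  CH(CH2OCH3): pendant –CH2OCH3: C–O–C linkage → ether.
  CH2COOCH2: –C(=O)–O–C with C on the carbonyl side → ester.
  CH(COCH3): pendant –COCH3: carbonyl C bonded to two carbons → ketone.
  CH(COOCH3): pendant –COOCH3: carbonyl C bonded to C and –OCH3 → ester.
  CH(OCH3): pendant –OCH3: C–O–C with sp³ C, no adjacent C=O → ether.
  CH2CONHCH2: –C(=O)–N– linkage → amide (the N is not an amine).
  CH(COCH3): pendant –COCH3: carbonyl C bonded to two carbons → ketone.
  CH(CN): pendant –C≡N: nitrile.
  CH(NHCOCH3): pendant –NHC(=O)CH3: N bonded to a carbonyl → amide (not amine).
  CH2COOCH2: –C(=O)–O–C with C on the carbonyl side → ester.
  CH2OH: –OH on an sp³ carbon → alcohol.
Ether appears at: CH(CH2OCH3), CH(OCH3) → 2.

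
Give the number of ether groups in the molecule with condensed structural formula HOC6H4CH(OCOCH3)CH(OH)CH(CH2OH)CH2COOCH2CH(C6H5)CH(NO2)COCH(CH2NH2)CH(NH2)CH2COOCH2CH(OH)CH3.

0

–OH attached directly to an aromatic ring → phenol (not alcohol); the ring itself is an arene.
pendant –OC(=O)CH3: an acyloxy group → ester.
–OH on an sp³ carbon → alcohol (secondary).
pendant –CH2OH on an sp³ backbone C → alcohol.
–C(=O)–O–C with C on the carbonyl side → ester.
pendant –C6H5: benzene ring → arene.
–NO2 on an sp³ carbon → nitro (the N=O is not a carbonyl).
–C(=O)– with carbon on both sides → ketone.
pendant –CH2NH2: N on sp³ C, no adjacent C=O → amine.
–NH2 on an sp³ carbon with no adjacent C=O → amine.
–C(=O)–O–C with C on the carbonyl side → ester.
–OH on an sp³ carbon → alcohol (secondary).
No segment is a ether: HOC6H4 is arene/phenol, not ether; CH(OCOCH3) is ester, not ether; CH(OH) is alcohol, not ether. → 0.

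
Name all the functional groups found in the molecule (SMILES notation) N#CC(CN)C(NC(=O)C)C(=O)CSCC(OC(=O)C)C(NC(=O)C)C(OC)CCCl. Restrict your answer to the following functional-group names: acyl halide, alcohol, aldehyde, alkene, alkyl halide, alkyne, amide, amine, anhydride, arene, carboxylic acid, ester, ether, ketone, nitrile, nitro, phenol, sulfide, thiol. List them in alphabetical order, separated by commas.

Taking each segment in turn:
  N≡C: N≡C–: carbon triple-bonded to nitrogen → nitrile.
  CH(CH2NH2): pendant –CH2NH2: N on sp³ C, no adjacent C=O → amine.
  CH(NHCOCH3): pendant –NHC(=O)CH3: N bonded to a carbonyl → amide (not amine).
  CO: –C(=O)– with carbon on both sides → ketone.
  CH2SCH2: C–S–C linkage → sulfide (thioether).
  CH(OCOCH3): pendant –OC(=O)CH3: an acyloxy group → ester.
  CH(NHCOCH3): pendant –NHC(=O)CH3: N bonded to a carbonyl → amide (not amine).
  CH(OCH3): pendant –OCH3: C–O–C with sp³ C, no adjacent C=O → ether.
  CH2Cl: halogen on an sp³ carbon → alkyl halide.

alkyl halide, amide, amine, ester, ether, ketone, nitrile, sulfide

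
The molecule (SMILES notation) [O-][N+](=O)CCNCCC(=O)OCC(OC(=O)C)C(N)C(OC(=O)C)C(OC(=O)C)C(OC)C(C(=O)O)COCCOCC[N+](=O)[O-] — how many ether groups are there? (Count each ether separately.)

Reading the structure from left to right:
  O2NCH2: –NO2 on carbon → nitro group.
  CH2NHCH2: C–N–C with sp³ carbons and no adjacent C=O → amine (secondary).
  CH2COOCH2: –C(=O)–O–C with C on the carbonyl side → ester.
  CH(OCOCH3): pendant –OC(=O)CH3: an acyloxy group → ester.
  CH(NH2): –NH2 on an sp³ carbon with no adjacent C=O → amine.
  CH(OCOCH3): pendant –OC(=O)CH3: an acyloxy group → ester.
  CH(OCOCH3): pendant –OC(=O)CH3: an acyloxy group → ester.
  CH(OCH3): pendant –OCH3: C–O–C with sp³ C, no adjacent C=O → ether.
  CH(COOH): pendant –COOH: carbonyl C bonded to C and –OH → carboxylic acid.
  CH2OCH2: C–O–C with sp³ carbons on both sides and no adjacent C=O → ether.
  CH2OCH2: C–O–C with sp³ carbons on both sides and no adjacent C=O → ether.
  CH2NO2: –NO2 on carbon → nitro group.
Ether appears at: CH(OCH3), CH2OCH2, CH2OCH2 → 3.

3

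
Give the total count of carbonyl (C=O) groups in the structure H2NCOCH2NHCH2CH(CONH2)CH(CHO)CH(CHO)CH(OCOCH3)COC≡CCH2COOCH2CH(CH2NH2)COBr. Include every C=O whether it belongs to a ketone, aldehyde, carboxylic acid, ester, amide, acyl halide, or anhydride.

H2NCO: amide, 1 C=O (running total 1).
CH(CONH2): amide, 1 C=O (running total 2).
CH(CHO): aldehyde, 1 C=O (running total 3).
CH(CHO): aldehyde, 1 C=O (running total 4).
CH(OCOCH3): ester, 1 C=O (running total 5).
CO: ketone, 1 C=O (running total 6).
CH2COOCH2: ester, 1 C=O (running total 7).
COBr: acyl halide, 1 C=O (running total 8).

8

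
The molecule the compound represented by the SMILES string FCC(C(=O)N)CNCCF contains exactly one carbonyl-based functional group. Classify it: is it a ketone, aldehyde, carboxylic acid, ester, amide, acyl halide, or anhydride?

amide

The carbonyl is in the CH(CONH2) segment: pendant –CONH2: carbonyl C bonded to C and N → amide.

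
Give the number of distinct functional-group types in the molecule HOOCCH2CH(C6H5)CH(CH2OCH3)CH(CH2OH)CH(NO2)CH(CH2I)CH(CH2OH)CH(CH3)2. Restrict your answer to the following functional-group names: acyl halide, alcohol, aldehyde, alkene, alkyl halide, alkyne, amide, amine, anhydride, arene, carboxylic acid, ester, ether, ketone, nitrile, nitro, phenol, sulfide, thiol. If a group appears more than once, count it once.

6

–COOH: carbonyl C bonded to –OH and C → carboxylic acid (the –OH is not a separate alcohol).
pendant –C6H5: benzene ring → arene.
pendant –CH2OCH3: C–O–C linkage → ether.
pendant –CH2OH on an sp³ backbone C → alcohol.
–NO2 on an sp³ carbon → nitro (the N=O is not a carbonyl).
pendant –CH2X: halogen on sp³ carbon → alkyl halide.
pendant –CH2OH on an sp³ backbone C → alcohol.
Distinct types present: alcohol, alkyl halide, arene, carboxylic acid, ether, nitro.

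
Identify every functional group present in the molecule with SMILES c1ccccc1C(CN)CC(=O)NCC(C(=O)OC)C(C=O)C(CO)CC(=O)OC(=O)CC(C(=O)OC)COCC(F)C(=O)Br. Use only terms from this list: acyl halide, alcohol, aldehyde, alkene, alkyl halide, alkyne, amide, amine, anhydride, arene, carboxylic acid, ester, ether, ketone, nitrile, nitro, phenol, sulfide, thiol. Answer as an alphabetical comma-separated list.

Taking each segment in turn:
  C6H5: C6H5– phenyl ring → arene.
  CH(CH2NH2): pendant –CH2NH2: N on sp³ C, no adjacent C=O → amine.
  CH2CONHCH2: –C(=O)–N– linkage → amide (the N is not an amine).
  CH(COOCH3): pendant –COOCH3: carbonyl C bonded to C and –OCH3 → ester.
  CH(CHO): pendant –CHO: carbonyl C bonded to C and H → aldehyde.
  CH(CH2OH): pendant –CH2OH on an sp³ backbone C → alcohol.
  CH2CO-O-COCH2: two acyl groups sharing one oxygen, –C(=O)–O–C(=O)– → anhydride.
  CH(COOCH3): pendant –COOCH3: carbonyl C bonded to C and –OCH3 → ester.
  CH2OCH2: C–O–C with sp³ carbons on both sides and no adjacent C=O → ether.
  CH(F): halogen on an sp³ carbon → alkyl halide.
  COBr: –C(=O)Br: carbonyl C bonded to C and to a halogen → acyl halide (not alkyl halide).

acyl halide, alcohol, aldehyde, alkyl halide, amide, amine, anhydride, arene, ester, ether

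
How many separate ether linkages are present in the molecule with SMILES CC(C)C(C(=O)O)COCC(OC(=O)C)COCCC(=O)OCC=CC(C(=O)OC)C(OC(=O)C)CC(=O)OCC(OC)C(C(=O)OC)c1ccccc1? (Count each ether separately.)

3

Taking each segment in turn:
  CH(COOH): pendant –COOH: carbonyl C bonded to C and –OH → carboxylic acid.
  CH2OCH2: C–O–C with sp³ carbons on both sides and no adjacent C=O → ether.
  CH(OCOCH3): pendant –OC(=O)CH3: an acyloxy group → ester.
  CH2OCH2: C–O–C with sp³ carbons on both sides and no adjacent C=O → ether.
  CH2COOCH2: –C(=O)–O–C with C on the carbonyl side → ester.
  CH=CH: C=C double bond → alkene.
  CH(COOCH3): pendant –COOCH3: carbonyl C bonded to C and –OCH3 → ester.
  CH(OCOCH3): pendant –OC(=O)CH3: an acyloxy group → ester.
  CH2COOCH2: –C(=O)–O–C with C on the carbonyl side → ester.
  CH(OCH3): pendant –OCH3: C–O–C with sp³ C, no adjacent C=O → ether.
  CH(COOCH3): pendant –COOCH3: carbonyl C bonded to C and –OCH3 → ester.
  C6H5: –C6H5 phenyl ring → arene.
Ether appears at: CH2OCH2, CH2OCH2, CH(OCH3) → 3.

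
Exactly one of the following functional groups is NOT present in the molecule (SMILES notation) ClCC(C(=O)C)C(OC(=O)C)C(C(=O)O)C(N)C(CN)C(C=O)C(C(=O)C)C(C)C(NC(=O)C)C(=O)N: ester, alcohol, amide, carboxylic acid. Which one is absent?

alcohol

amide: present (CH(NHCOCH3) — pendant –NHC(=O)CH3: N bonded to a carbonyl → amide (not amine)).
ester: present (CH(OCOCH3) — pendant –OC(=O)CH3: an acyloxy group → ester).
carboxylic acid: present (CH(COOH) — pendant –COOH: carbonyl C bonded to C and –OH → carboxylic acid).
alcohol: absent. In CH(COOH), the –OH sits on a carbonyl carbon, making it part of a carboxylic acid, not an alcohol.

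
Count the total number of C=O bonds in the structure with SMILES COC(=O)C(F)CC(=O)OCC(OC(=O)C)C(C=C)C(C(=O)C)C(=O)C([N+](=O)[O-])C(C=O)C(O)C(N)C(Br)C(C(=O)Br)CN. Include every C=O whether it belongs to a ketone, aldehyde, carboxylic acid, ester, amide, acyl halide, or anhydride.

7

CH3OOC: ester, 1 C=O (running total 1).
CH2COOCH2: ester, 1 C=O (running total 2).
CH(OCOCH3): ester, 1 C=O (running total 3).
CH(COCH3): ketone, 1 C=O (running total 4).
CO: ketone, 1 C=O (running total 5).
CH(CHO): aldehyde, 1 C=O (running total 6).
CH(COBr): acyl halide, 1 C=O (running total 7).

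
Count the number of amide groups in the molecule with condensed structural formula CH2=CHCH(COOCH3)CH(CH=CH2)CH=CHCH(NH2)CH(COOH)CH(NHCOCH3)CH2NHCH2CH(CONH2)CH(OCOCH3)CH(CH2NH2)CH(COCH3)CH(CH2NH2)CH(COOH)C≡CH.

Reading the structure from left to right:
  CH2=CH: C=C double bond → alkene.
  CH(COOCH3): pendant –COOCH3: carbonyl C bonded to C and –OCH3 → ester.
  CH(CH=CH2): pendant –CH=CH2: C=C double bond → alkene.
  CH=CH: C=C double bond → alkene.
  CH(NH2): –NH2 on an sp³ carbon with no adjacent C=O → amine.
  CH(COOH): pendant –COOH: carbonyl C bonded to C and –OH → carboxylic acid.
  CH(NHCOCH3): pendant –NHC(=O)CH3: N bonded to a carbonyl → amide (not amine).
  CH2NHCH2: C–N–C with sp³ carbons and no adjacent C=O → amine (secondary).
  CH(CONH2): pendant –CONH2: carbonyl C bonded to C and N → amide.
  CH(OCOCH3): pendant –OC(=O)CH3: an acyloxy group → ester.
  CH(CH2NH2): pendant –CH2NH2: N on sp³ C, no adjacent C=O → amine.
  CH(COCH3): pendant –COCH3: carbonyl C bonded to two carbons → ketone.
  CH(CH2NH2): pendant –CH2NH2: N on sp³ C, no adjacent C=O → amine.
  CH(COOH): pendant –COOH: carbonyl C bonded to C and –OH → carboxylic acid.
  C≡CH: C≡C triple bond → alkyne.
Amide appears at: CH(NHCOCH3), CH(CONH2) → 2.

2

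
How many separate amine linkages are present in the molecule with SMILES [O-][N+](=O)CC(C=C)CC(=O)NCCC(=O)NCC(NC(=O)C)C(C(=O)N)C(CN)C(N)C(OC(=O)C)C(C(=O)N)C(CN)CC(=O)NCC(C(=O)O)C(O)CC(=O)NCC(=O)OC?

–NO2 on carbon → nitro group.
pendant –CH=CH2: C=C double bond → alkene.
–C(=O)–N– linkage → amide (the N is not an amine).
–C(=O)–N– linkage → amide (the N is not an amine).
pendant –NHC(=O)CH3: N bonded to a carbonyl → amide (not amine).
pendant –CONH2: carbonyl C bonded to C and N → amide.
pendant –CH2NH2: N on sp³ C, no adjacent C=O → amine.
–NH2 on an sp³ carbon with no adjacent C=O → amine.
pendant –OC(=O)CH3: an acyloxy group → ester.
pendant –CONH2: carbonyl C bonded to C and N → amide.
pendant –CH2NH2: N on sp³ C, no adjacent C=O → amine.
–C(=O)–N– linkage → amide (the N is not an amine).
pendant –COOH: carbonyl C bonded to C and –OH → carboxylic acid.
–OH on an sp³ carbon → alcohol (secondary).
–C(=O)–N– linkage → amide (the N is not an amine).
–C(=O)OCH3: carbonyl C bonded to C and to –OCH3 → ester (not ketone + ether).
Amine appears at: CH(CH2NH2), CH(NH2), CH(CH2NH2) → 3.

3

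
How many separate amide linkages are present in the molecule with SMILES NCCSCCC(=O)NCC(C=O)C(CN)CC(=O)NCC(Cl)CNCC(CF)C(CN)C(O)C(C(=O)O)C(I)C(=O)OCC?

2

–NH2 on an sp³ carbon with no adjacent C=O → amine.
C–S–C linkage → sulfide (thioether).
–C(=O)–N– linkage → amide (the N is not an amine).
pendant –CHO: carbonyl C bonded to C and H → aldehyde.
pendant –CH2NH2: N on sp³ C, no adjacent C=O → amine.
–C(=O)–N– linkage → amide (the N is not an amine).
halogen on an sp³ carbon → alkyl halide.
C–N–C with sp³ carbons and no adjacent C=O → amine (secondary).
pendant –CH2X: halogen on sp³ carbon → alkyl halide.
pendant –CH2NH2: N on sp³ C, no adjacent C=O → amine.
–OH on an sp³ carbon → alcohol (secondary).
pendant –COOH: carbonyl C bonded to C and –OH → carboxylic acid.
halogen on an sp³ carbon → alkyl halide.
–C(=O)OCH2CH3: carbonyl C bonded to C and to –OEt → ester.
Amide appears at: CH2CONHCH2, CH2CONHCH2 → 2.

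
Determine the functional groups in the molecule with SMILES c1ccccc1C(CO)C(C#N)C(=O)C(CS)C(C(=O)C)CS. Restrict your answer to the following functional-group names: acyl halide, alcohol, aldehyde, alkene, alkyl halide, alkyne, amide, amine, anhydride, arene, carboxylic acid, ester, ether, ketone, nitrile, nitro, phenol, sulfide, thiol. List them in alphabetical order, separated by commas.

alcohol, arene, ketone, nitrile, thiol

C6H5– phenyl ring → arene.
pendant –CH2OH on an sp³ backbone C → alcohol.
pendant –C≡N: nitrile.
–C(=O)– with carbon on both sides → ketone.
pendant –CH2SH → thiol.
pendant –COCH3: carbonyl C bonded to two carbons → ketone.
–SH on an sp³ carbon → thiol.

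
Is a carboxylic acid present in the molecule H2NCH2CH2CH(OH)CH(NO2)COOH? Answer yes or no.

Taking each segment in turn:
  H2NCH2: –NH2 on an sp³ carbon with no adjacent C=O → amine.
  CH(OH): –OH on an sp³ carbon → alcohol (secondary).
  CH(NO2): –NO2 on an sp³ carbon → nitro (the N=O is not a carbonyl).
  COOH: –COOH: carbonyl C bonded to –OH and C → carboxylic acid (the –OH is not a separate alcohol).
The COOH segment supplies the carboxylic acid: –COOH: carbonyl C bonded to –OH and C → carboxylic acid (the –OH is not a separate alcohol).

yes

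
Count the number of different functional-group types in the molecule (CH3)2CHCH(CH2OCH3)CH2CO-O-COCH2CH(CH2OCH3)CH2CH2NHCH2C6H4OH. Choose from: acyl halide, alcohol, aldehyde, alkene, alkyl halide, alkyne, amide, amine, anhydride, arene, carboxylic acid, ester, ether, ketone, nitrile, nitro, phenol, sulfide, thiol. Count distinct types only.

Taking each segment in turn:
  CH(CH2OCH3): pendant –CH2OCH3: C–O–C linkage → ether.
  CH2CO-O-COCH2: two acyl groups sharing one oxygen, –C(=O)–O–C(=O)– → anhydride.
  CH(CH2OCH3): pendant –CH2OCH3: C–O–C linkage → ether.
  CH2NHCH2: C–N–C with sp³ carbons and no adjacent C=O → amine (secondary).
  C6H4OH: –OH attached directly to an aromatic ring → phenol (not alcohol); the ring itself is an arene.
Distinct types present: amine, anhydride, arene, ether, phenol.

5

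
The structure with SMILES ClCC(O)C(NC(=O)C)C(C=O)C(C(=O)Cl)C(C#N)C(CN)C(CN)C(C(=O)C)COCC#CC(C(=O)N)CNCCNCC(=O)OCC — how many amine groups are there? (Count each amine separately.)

Working along the chain:
  ClCH2: halogen on an sp³ carbon → alkyl halide.
  CH(OH): –OH on an sp³ carbon → alcohol (secondary).
  CH(NHCOCH3): pendant –NHC(=O)CH3: N bonded to a carbonyl → amide (not amine).
  CH(CHO): pendant –CHO: carbonyl C bonded to C and H → aldehyde.
  CH(COCl): pendant –C(=O)X: carbonyl C bonded to C and halogen → acyl halide.
  CH(CN): pendant –C≡N: nitrile.
  CH(CH2NH2): pendant –CH2NH2: N on sp³ C, no adjacent C=O → amine.
  CH(CH2NH2): pendant –CH2NH2: N on sp³ C, no adjacent C=O → amine.
  CH(COCH3): pendant –COCH3: carbonyl C bonded to two carbons → ketone.
  CH2OCH2: C–O–C with sp³ carbons on both sides and no adjacent C=O → ether.
  C≡C: C≡C triple bond → alkyne.
  CH(CONH2): pendant –CONH2: carbonyl C bonded to C and N → amide.
  CH2NHCH2: C–N–C with sp³ carbons and no adjacent C=O → amine (secondary).
  CH2NHCH2: C–N–C with sp³ carbons and no adjacent C=O → amine (secondary).
  COOCH2CH3: –C(=O)OCH2CH3: carbonyl C bonded to C and to –OEt → ester.
Amine appears at: CH(CH2NH2), CH(CH2NH2), CH2NHCH2, CH2NHCH2 → 4.

4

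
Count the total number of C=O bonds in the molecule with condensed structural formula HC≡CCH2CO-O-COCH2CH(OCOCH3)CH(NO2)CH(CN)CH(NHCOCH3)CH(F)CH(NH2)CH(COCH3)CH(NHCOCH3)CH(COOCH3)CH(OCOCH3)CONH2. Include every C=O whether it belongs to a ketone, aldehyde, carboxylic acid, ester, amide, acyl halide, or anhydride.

CH2CO-O-COCH2: anhydride, 2 C=O (running total 2).
CH(OCOCH3): ester, 1 C=O (running total 3).
CH(NHCOCH3): amide, 1 C=O (running total 4).
CH(COCH3): ketone, 1 C=O (running total 5).
CH(NHCOCH3): amide, 1 C=O (running total 6).
CH(COOCH3): ester, 1 C=O (running total 7).
CH(OCOCH3): ester, 1 C=O (running total 8).
CONH2: amide, 1 C=O (running total 9).

9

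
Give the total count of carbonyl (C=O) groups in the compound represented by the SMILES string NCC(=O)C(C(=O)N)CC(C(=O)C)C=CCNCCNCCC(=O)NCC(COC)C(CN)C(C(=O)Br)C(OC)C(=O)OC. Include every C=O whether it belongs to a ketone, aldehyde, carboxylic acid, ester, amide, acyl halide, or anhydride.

6

CO: ketone, 1 C=O (running total 1).
CH(CONH2): amide, 1 C=O (running total 2).
CH(COCH3): ketone, 1 C=O (running total 3).
CH2CONHCH2: amide, 1 C=O (running total 4).
CH(COBr): acyl halide, 1 C=O (running total 5).
COOCH3: ester, 1 C=O (running total 6).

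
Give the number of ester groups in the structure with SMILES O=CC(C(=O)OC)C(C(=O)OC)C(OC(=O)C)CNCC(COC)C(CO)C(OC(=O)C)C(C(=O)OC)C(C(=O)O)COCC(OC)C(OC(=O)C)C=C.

terminal –CHO: carbonyl C bonded to H and C → aldehyde.
pendant –COOCH3: carbonyl C bonded to C and –OCH3 → ester.
pendant –COOCH3: carbonyl C bonded to C and –OCH3 → ester.
pendant –OC(=O)CH3: an acyloxy group → ester.
C–N–C with sp³ carbons and no adjacent C=O → amine (secondary).
pendant –CH2OCH3: C–O–C linkage → ether.
pendant –CH2OH on an sp³ backbone C → alcohol.
pendant –OC(=O)CH3: an acyloxy group → ester.
pendant –COOCH3: carbonyl C bonded to C and –OCH3 → ester.
pendant –COOH: carbonyl C bonded to C and –OH → carboxylic acid.
C–O–C with sp³ carbons on both sides and no adjacent C=O → ether.
pendant –OCH3: C–O–C with sp³ C, no adjacent C=O → ether.
pendant –OC(=O)CH3: an acyloxy group → ester.
C=C double bond → alkene.
Ester appears at: CH(COOCH3), CH(COOCH3), CH(OCOCH3), CH(OCOCH3), CH(COOCH3), CH(OCOCH3) → 6.

6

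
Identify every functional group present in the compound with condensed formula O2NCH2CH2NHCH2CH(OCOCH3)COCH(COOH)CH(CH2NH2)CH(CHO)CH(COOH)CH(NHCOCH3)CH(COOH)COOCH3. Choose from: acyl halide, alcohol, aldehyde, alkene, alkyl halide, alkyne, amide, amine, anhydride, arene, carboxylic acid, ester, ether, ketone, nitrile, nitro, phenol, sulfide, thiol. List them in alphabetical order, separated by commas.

aldehyde, amide, amine, carboxylic acid, ester, ketone, nitro

–NO2 on carbon → nitro group.
C–N–C with sp³ carbons and no adjacent C=O → amine (secondary).
pendant –OC(=O)CH3: an acyloxy group → ester.
–C(=O)– with carbon on both sides → ketone.
pendant –COOH: carbonyl C bonded to C and –OH → carboxylic acid.
pendant –CH2NH2: N on sp³ C, no adjacent C=O → amine.
pendant –CHO: carbonyl C bonded to C and H → aldehyde.
pendant –COOH: carbonyl C bonded to C and –OH → carboxylic acid.
pendant –NHC(=O)CH3: N bonded to a carbonyl → amide (not amine).
pendant –COOH: carbonyl C bonded to C and –OH → carboxylic acid.
–C(=O)OCH3: carbonyl C bonded to C and to –OCH3 → ester (not ketone + ether).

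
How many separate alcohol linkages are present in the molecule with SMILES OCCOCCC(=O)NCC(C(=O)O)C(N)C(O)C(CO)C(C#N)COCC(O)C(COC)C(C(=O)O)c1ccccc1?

4

HO– on an sp³ carbon → alcohol.
C–O–C with sp³ carbons on both sides and no adjacent C=O → ether.
–C(=O)–N– linkage → amide (the N is not an amine).
pendant –COOH: carbonyl C bonded to C and –OH → carboxylic acid.
–NH2 on an sp³ carbon with no adjacent C=O → amine.
–OH on an sp³ carbon → alcohol (secondary).
pendant –CH2OH on an sp³ backbone C → alcohol.
pendant –C≡N: nitrile.
C–O–C with sp³ carbons on both sides and no adjacent C=O → ether.
–OH on an sp³ carbon → alcohol (secondary).
pendant –CH2OCH3: C–O–C linkage → ether.
pendant –COOH: carbonyl C bonded to C and –OH → carboxylic acid.
–C6H5 phenyl ring → arene.
Alcohol appears at: HOCH2, CH(OH), CH(CH2OH), CH(OH) → 4.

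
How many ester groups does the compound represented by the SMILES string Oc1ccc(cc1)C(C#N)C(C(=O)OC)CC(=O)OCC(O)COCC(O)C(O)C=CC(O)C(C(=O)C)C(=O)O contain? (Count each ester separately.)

Reading the structure from left to right:
  HOC6H4: –OH attached directly to an aromatic ring → phenol (not alcohol); the ring itself is an arene.
  CH(CN): pendant –C≡N: nitrile.
  CH(COOCH3): pendant –COOCH3: carbonyl C bonded to C and –OCH3 → ester.
  CH2COOCH2: –C(=O)–O–C with C on the carbonyl side → ester.
  CH(OH): –OH on an sp³ carbon → alcohol (secondary).
  CH2OCH2: C–O–C with sp³ carbons on both sides and no adjacent C=O → ether.
  CH(OH): –OH on an sp³ carbon → alcohol (secondary).
  CH(OH): –OH on an sp³ carbon → alcohol (secondary).
  CH=CH: C=C double bond → alkene.
  CH(OH): –OH on an sp³ carbon → alcohol (secondary).
  CH(COCH3): pendant –COCH3: carbonyl C bonded to two carbons → ketone.
  COOH: –COOH: carbonyl C bonded to –OH and C → carboxylic acid (the –OH is not a separate alcohol).
Ester appears at: CH(COOCH3), CH2COOCH2 → 2.

2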